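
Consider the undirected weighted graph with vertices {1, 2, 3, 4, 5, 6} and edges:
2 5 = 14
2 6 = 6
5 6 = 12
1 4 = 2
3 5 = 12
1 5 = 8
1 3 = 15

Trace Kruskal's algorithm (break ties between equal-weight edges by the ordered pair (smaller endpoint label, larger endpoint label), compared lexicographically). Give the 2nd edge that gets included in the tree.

Kruskal: consider edges lightest-first.
1 4 (2): add. Components now {1,4} {2} {3} {5} {6}
2 6 (6): add. Components now {1,4} {2,6} {3} {5}
1 5 (8): add. Components now {1,4,5} {2,6} {3}
3 5 (12): add. Components now {1,3,4,5} {2,6}
5 6 (12): add. Components now {1,2,3,4,5,6}
The 2nd edge added is 2 6.

2-6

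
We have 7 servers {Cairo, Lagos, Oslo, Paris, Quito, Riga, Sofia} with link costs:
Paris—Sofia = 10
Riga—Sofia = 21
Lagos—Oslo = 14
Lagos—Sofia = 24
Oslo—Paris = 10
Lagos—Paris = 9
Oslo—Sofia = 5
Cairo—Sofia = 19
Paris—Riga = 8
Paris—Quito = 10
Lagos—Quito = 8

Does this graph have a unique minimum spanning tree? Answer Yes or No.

No

Sort edges by weight, then run Kruskal:
Oslo—Sofia (5): add — endpoints in different components.
Lagos—Quito (8): add — endpoints in different components.
Paris—Riga (8): add — endpoints in different components.
Lagos—Paris (9): add — endpoints in different components.
Oslo—Paris (10): add — endpoints in different components.
Paris—Quito (10): skip — Quito and Paris already connected.
Paris—Sofia (10): skip — Sofia and Paris already connected.
Lagos—Oslo (14): skip — Lagos and Oslo already connected.
Cairo—Sofia (19): add — endpoints in different components.
Non-tree edge Paris—Sofia has weight 10, equal to the heaviest edge on its tree cycle — swapping gives another MST of the same weight. Not unique.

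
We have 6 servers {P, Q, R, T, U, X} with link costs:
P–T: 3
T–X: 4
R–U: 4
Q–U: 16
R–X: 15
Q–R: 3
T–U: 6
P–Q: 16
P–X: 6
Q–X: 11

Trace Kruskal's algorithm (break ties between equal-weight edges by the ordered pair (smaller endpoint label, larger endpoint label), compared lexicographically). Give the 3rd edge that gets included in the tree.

Kruskal's algorithm — process edges by increasing weight (ties by edge label):
P–T (3): add. Components now {P,T} {U} {X} {R} {Q}
Q–R (3): add. Components now {P,T} {U} {X} {Q,R}
R–U (4): add. Components now {P,T} {Q,R,U} {X}
T–X (4): add. Components now {P,T,X} {Q,R,U}
P–X (6): skip — X and P already connected.
T–U (6): add. Components now {P,Q,R,T,U,X}
The 3rd edge added is R–U.

R-U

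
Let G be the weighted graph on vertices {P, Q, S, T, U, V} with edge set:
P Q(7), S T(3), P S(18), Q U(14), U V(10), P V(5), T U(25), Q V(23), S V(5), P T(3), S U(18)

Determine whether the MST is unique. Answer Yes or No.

No

Kruskal's algorithm — process edges by increasing weight (ties by edge label):
P T (3): add. Components now {S} {Q} {P,T} {U} {V}
S T (3): add. Components now {P,S,T} {Q} {U} {V}
P V (5): add. Components now {P,S,T,V} {Q} {U}
S V (5): skip — S and V already connected.
P Q (7): add. Components now {P,Q,S,T,V} {U}
U V (10): add. Components now {P,Q,S,T,U,V}
Non-tree edge S V has weight 5, equal to the heaviest edge on its tree cycle — swapping gives another MST of the same weight. Not unique.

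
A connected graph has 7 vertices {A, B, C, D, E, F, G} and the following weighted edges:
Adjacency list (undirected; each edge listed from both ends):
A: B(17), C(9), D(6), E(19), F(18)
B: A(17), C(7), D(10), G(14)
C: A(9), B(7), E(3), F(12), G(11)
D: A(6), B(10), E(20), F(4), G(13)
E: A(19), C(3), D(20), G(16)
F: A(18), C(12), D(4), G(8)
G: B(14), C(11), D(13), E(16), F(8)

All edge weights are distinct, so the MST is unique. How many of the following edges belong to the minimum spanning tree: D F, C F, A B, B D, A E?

1

Kruskal's algorithm — process edges by increasing weight (ties by edge label):
C E (3): add — endpoints in different components.
D F (4): add — endpoints in different components.
A D (6): add — endpoints in different components.
B C (7): add — endpoints in different components.
F G (8): add — endpoints in different components.
A C (9): add — endpoints in different components.
MST edge set: {C E, D F, A D, B C, F G, A C}.
Of the listed edges, {D F} are in the MST → 1.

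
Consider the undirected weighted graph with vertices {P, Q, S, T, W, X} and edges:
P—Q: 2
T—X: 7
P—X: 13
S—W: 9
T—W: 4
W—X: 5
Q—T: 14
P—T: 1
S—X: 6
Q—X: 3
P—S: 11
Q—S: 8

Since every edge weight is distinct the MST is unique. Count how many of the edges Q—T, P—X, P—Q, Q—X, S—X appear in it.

Sort edges by weight, then run Kruskal:
P—T (1): add — endpoints in different components.
P—Q (2): add — endpoints in different components.
Q—X (3): add — endpoints in different components.
T—W (4): add — endpoints in different components.
W—X (5): skip — W and X already connected.
S—X (6): add — endpoints in different components.
MST edge set: {P—T, P—Q, Q—X, T—W, S—X}.
Of the listed edges, {P—Q, Q—X, S—X} are in the MST → 3.

3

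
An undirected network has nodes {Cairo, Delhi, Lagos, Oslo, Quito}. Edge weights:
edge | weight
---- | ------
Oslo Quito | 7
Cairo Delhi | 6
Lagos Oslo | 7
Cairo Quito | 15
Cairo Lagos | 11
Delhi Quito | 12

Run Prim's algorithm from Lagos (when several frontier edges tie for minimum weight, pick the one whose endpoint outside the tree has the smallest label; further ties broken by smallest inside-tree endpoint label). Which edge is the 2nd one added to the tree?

Grow the tree from Lagos using Prim:
Step 1: frontier [Lagos Oslo 7, Cairo Lagos 11] → take Lagos Oslo (7); add Oslo.
Step 2: frontier [Cairo Lagos 11, Oslo Quito 7] → take Oslo Quito (7); add Quito.
Step 3: frontier [Cairo Lagos 11, Delhi Quito 12, Cairo Quito 15] → take Cairo Lagos (11); add Cairo.
Step 4: frontier [Cairo Delhi 6, Delhi Quito 12] → take Cairo Delhi (6); add Delhi.
The 2nd edge added is Oslo Quito.

Oslo-Quito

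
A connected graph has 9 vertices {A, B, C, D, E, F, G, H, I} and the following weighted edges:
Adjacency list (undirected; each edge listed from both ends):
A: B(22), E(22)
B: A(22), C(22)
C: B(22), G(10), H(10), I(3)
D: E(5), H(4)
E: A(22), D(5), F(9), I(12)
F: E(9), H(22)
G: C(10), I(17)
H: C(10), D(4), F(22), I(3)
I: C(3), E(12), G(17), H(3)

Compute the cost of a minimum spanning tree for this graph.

78

Kruskal's algorithm — process edges by increasing weight (ties by edge label):
C–I (3): add — endpoints in different components.
H–I (3): add — endpoints in different components.
D–H (4): add — endpoints in different components.
D–E (5): add — endpoints in different components.
E–F (9): add — endpoints in different components.
C–G (10): add — endpoints in different components.
C–H (10): skip — C and H already connected.
E–I (12): skip — E and I already connected.
G–I (17): skip — G and I already connected.
A–B (22): add — endpoints in different components.
A–E (22): add — endpoints in different components.
MST edges: C–I, H–I, D–H, D–E, E–F, C–G, A–B, A–E; total weight 3+3+4+5+9+10+22+22 = 78.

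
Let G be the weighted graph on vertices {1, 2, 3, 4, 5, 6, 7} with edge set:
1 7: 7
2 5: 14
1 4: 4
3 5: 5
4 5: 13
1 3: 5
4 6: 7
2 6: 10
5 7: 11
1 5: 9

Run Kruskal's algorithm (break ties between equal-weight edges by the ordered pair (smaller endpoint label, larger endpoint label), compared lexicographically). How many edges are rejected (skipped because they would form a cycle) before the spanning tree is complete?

1

Sort edges by weight, then run Kruskal:
1 4 (4): add. Components now {1,4} {2} {3} {5} {6} {7}
1 3 (5): add. Components now {1,3,4} {2} {5} {6} {7}
3 5 (5): add. Components now {1,3,4,5} {2} {6} {7}
1 7 (7): add. Components now {1,3,4,5,7} {2} {6}
4 6 (7): add. Components now {1,3,4,5,6,7} {2}
1 5 (9): skip — 1 and 5 already connected.
2 6 (10): add. Components now {1,2,3,4,5,6,7}
Edges rejected before the tree was complete: 1.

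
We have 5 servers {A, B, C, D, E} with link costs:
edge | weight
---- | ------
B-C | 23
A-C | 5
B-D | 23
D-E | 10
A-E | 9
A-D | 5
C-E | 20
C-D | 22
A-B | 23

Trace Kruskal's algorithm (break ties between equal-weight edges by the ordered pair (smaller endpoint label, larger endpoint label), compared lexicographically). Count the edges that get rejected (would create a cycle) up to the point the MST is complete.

3

Kruskal: consider edges lightest-first.
A-C (5): add. Components now {A,C} {B} {D} {E}
A-D (5): add. Components now {A,C,D} {B} {E}
A-E (9): add. Components now {A,C,D,E} {B}
D-E (10): skip — D and E already connected.
C-E (20): skip — C and E already connected.
C-D (22): skip — C and D already connected.
A-B (23): add. Components now {A,B,C,D,E}
Edges rejected before the tree was complete: 3.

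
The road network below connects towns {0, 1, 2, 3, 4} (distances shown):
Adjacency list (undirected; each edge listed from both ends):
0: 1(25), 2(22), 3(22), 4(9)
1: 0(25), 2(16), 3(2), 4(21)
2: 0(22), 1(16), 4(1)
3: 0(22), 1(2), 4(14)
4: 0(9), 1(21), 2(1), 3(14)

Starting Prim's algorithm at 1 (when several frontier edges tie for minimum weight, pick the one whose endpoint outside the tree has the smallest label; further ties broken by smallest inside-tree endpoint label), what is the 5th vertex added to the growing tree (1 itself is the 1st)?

0

Prim, starting at 1.
Step 1: frontier [1–3 2, 1–2 16, 1–4 21, 0–1 25] → take 1–3 (2); add 3.
Step 2: frontier [1–2 16, 1–4 21, 0–1 25, 3–4 14, 0–3 22] → take 3–4 (14); add 4.
Step 3: frontier [1–2 16, 0–1 25, 0–3 22, 2–4 1, 0–4 9] → take 2–4 (1); add 2.
Step 4: frontier [0–1 25, 0–2 22, 0–3 22, 0–4 9] → take 0–4 (9); add 0.
Vertex order: 1, 3, 4, 2, 0. The 5th vertex is 0.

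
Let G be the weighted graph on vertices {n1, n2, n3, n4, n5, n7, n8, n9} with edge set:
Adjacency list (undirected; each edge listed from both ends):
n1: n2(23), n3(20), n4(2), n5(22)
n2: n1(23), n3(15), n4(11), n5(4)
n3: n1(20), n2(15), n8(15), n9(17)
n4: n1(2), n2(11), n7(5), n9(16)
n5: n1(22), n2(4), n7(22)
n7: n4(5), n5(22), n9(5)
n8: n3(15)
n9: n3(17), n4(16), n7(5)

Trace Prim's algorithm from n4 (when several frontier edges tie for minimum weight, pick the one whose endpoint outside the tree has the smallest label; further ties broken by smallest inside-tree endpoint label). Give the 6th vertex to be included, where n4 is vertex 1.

Grow the tree from n4 using Prim:
Step 1: frontier [n1-n4 2, n4-n7 5, n2-n4 11, n4-n9 16] → take n1-n4 (2); add n1.
Step 2: frontier [n1-n3 20, n1-n5 22, n1-n2 23, n4-n7 5, n2-n4 11, n4-n9 16] → take n4-n7 (5); add n7.
Step 3: frontier [n1-n3 20, n1-n5 22, n1-n2 23, n2-n4 11, n4-n9 16, n7-n9 5, n5-n7 22] → take n7-n9 (5); add n9.
Step 4: frontier [n1-n3 20, n1-n5 22, n1-n2 23, n2-n4 11, n5-n7 22, n3-n9 17] → take n2-n4 (11); add n2.
Step 5: frontier [n1-n3 20, n1-n5 22, n2-n5 4, n2-n3 15, n5-n7 22, n3-n9 17] → take n2-n5 (4); add n5.
Step 6: frontier [n1-n3 20, n2-n3 15, n3-n9 17] → take n2-n3 (15); add n3.
Step 7: frontier [n3-n8 15] → take n3-n8 (15); add n8.
Vertex order: n4, n1, n7, n9, n2, n5, n3, n8. The 6th vertex is n5.

n5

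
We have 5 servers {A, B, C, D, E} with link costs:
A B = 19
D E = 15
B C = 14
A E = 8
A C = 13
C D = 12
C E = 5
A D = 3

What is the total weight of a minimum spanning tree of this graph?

30

Prim's algorithm from B:
Step 1: frontier [B C 14, A B 19] → take B C (14); add C.
Step 2: frontier [A B 19, C E 5, C D 12, A C 13] → take C E (5); add E.
Step 3: frontier [A B 19, C D 12, A C 13, A E 8, D E 15] → take A E (8); add A.
Step 4: frontier [A D 3, C D 12, D E 15] → take A D (3); add D.
MST edges: B C, C E, A E, A D; total weight 14+5+8+3 = 30.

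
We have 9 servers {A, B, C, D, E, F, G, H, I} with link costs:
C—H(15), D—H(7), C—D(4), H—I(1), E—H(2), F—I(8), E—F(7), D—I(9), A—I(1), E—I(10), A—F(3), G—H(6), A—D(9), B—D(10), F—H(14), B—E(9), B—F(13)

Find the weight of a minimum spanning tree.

33

Prim's algorithm from C:
Step 1: cheapest edge leaving the tree is C—D (4); add D.
Step 2: cheapest edge leaving the tree is D—H (7); add H.
Step 3: cheapest edge leaving the tree is H—I (1); add I.
Step 4: cheapest edge leaving the tree is A—I (1); add A.
Step 5: cheapest edge leaving the tree is E—H (2); add E.
Step 6: cheapest edge leaving the tree is A—F (3); add F.
Step 7: cheapest edge leaving the tree is G—H (6); add G.
Step 8: cheapest edge leaving the tree is B—E (9); add B.
MST edges: C—D, D—H, H—I, A—I, E—H, A—F, G—H, B—E; total weight 4+7+1+1+2+3+6+9 = 33.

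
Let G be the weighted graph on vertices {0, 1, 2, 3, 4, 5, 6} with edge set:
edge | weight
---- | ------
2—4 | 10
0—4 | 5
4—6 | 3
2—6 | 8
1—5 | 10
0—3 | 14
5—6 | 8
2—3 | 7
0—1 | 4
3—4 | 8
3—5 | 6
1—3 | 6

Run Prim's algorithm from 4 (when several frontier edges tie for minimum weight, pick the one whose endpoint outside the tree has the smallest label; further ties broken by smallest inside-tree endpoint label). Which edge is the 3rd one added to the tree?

Prim, starting at 4.
Step 1: frontier [4—6 3, 0—4 5, 3—4 8, 2—4 10] → take 4—6 (3); add 6.
Step 2: frontier [0—4 5, 3—4 8, 2—4 10, 2—6 8, 5—6 8] → take 0—4 (5); add 0.
Step 3: frontier [0—1 4, 0—3 14, 3—4 8, 2—4 10, 2—6 8, 5—6 8] → take 0—1 (4); add 1.
Step 4: frontier [0—3 14, 1—3 6, 1—5 10, 3—4 8, 2—4 10, 2—6 8, 5—6 8] → take 1—3 (6); add 3.
Step 5: frontier [1—5 10, 3—5 6, 2—3 7, 2—4 10, 2—6 8, 5—6 8] → take 3—5 (6); add 5.
Step 6: frontier [2—3 7, 2—4 10, 2—6 8] → take 2—3 (7); add 2.
The 3rd edge added is 0—1.

0-1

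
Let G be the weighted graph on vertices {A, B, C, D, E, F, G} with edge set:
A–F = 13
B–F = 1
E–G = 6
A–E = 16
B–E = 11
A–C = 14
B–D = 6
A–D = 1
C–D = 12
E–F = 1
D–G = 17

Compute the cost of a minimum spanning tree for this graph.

27

Kruskal: consider edges lightest-first.
A–D (1): add — endpoints in different components.
B–F (1): add — endpoints in different components.
E–F (1): add — endpoints in different components.
B–D (6): add — endpoints in different components.
E–G (6): add — endpoints in different components.
B–E (11): skip — B and E already connected.
C–D (12): add — endpoints in different components.
MST edges: A–D, B–F, E–F, B–D, E–G, C–D; total weight 1+1+1+6+6+12 = 27.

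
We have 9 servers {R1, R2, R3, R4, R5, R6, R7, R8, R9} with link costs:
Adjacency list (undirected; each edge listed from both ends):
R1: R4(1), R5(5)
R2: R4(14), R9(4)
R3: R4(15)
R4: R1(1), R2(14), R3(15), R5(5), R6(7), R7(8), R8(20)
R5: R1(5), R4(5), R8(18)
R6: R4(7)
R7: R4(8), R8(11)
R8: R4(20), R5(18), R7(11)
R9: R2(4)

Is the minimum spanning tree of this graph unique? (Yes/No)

No

Kruskal's algorithm — process edges by increasing weight (ties by edge label):
R1—R4 (1): add — endpoints in different components.
R2—R9 (4): add — endpoints in different components.
R1—R5 (5): add — endpoints in different components.
R4—R5 (5): skip — R4 and R5 already connected.
R4—R6 (7): add — endpoints in different components.
R4—R7 (8): add — endpoints in different components.
R7—R8 (11): add — endpoints in different components.
R2—R4 (14): add — endpoints in different components.
R3—R4 (15): add — endpoints in different components.
Non-tree edge R4—R5 has weight 5, equal to the heaviest edge on its tree cycle — swapping gives another MST of the same weight. Not unique.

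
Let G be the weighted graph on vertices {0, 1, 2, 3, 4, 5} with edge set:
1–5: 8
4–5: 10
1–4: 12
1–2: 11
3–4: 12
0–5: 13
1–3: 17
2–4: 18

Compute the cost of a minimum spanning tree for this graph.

Prim's algorithm from 4:
Step 1: cheapest edge leaving the tree is 4–5 (10); add 5.
Step 2: cheapest edge leaving the tree is 1–5 (8); add 1.
Step 3: cheapest edge leaving the tree is 1–2 (11); add 2.
Step 4: cheapest edge leaving the tree is 3–4 (12); add 3.
Step 5: cheapest edge leaving the tree is 0–5 (13); add 0.
MST edges: 4–5, 1–5, 1–2, 3–4, 0–5; total weight 10+8+11+12+13 = 54.

54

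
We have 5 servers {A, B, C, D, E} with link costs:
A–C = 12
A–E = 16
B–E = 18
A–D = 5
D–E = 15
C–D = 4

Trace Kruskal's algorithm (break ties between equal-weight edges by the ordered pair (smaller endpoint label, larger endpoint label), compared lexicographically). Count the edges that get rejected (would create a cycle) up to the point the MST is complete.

2

Kruskal's algorithm — process edges by increasing weight (ties by edge label):
C–D (4): add — endpoints in different components.
A–D (5): add — endpoints in different components.
A–C (12): skip — A and C already connected.
D–E (15): add — endpoints in different components.
A–E (16): skip — A and E already connected.
B–E (18): add — endpoints in different components.
Edges rejected before the tree was complete: 2.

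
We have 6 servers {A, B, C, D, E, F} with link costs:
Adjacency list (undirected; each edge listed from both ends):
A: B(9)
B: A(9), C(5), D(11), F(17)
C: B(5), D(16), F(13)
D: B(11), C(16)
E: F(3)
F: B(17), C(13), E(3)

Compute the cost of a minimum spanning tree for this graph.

41

Kruskal's algorithm — process edges by increasing weight (ties by edge label):
E F (3): add — endpoints in different components.
B C (5): add — endpoints in different components.
A B (9): add — endpoints in different components.
B D (11): add — endpoints in different components.
C F (13): add — endpoints in different components.
MST edges: E F, B C, A B, B D, C F; total weight 3+5+9+11+13 = 41.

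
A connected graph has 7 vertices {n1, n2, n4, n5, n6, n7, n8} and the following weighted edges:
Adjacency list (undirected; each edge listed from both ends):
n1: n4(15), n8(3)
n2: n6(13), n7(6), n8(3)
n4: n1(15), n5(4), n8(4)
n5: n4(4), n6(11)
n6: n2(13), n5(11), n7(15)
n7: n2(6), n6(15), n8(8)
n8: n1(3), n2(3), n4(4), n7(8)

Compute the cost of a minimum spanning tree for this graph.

Grow the tree from n8 using Prim:
Step 1: frontier [n1–n8 3, n2–n8 3, n4–n8 4, n7–n8 8] → take n1–n8 (3); add n1.
Step 2: frontier [n1–n4 15, n2–n8 3, n4–n8 4, n7–n8 8] → take n2–n8 (3); add n2.
Step 3: frontier [n1–n4 15, n2–n7 6, n2–n6 13, n4–n8 4, n7–n8 8] → take n4–n8 (4); add n4.
Step 4: frontier [n2–n7 6, n2–n6 13, n4–n5 4, n7–n8 8] → take n4–n5 (4); add n5.
Step 5: frontier [n2–n7 6, n2–n6 13, n5–n6 11, n7–n8 8] → take n2–n7 (6); add n7.
Step 6: frontier [n2–n6 13, n5–n6 11, n6–n7 15] → take n5–n6 (11); add n6.
MST edges: n1–n8, n2–n8, n4–n8, n4–n5, n2–n7, n5–n6; total weight 3+3+4+4+6+11 = 31.

31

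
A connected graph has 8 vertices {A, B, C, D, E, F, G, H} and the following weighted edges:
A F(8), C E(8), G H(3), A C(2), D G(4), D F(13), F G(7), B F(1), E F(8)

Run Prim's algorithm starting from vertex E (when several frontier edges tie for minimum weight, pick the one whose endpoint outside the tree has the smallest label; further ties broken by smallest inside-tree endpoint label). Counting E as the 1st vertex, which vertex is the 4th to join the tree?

F

Grow the tree from E using Prim:
Step 1: cheapest edge leaving the tree is C E (8); add C.
Step 2: cheapest edge leaving the tree is A C (2); add A.
Step 3: cheapest edge leaving the tree is A F (8); add F.
Step 4: cheapest edge leaving the tree is B F (1); add B.
Step 5: cheapest edge leaving the tree is F G (7); add G.
Step 6: cheapest edge leaving the tree is G H (3); add H.
Step 7: cheapest edge leaving the tree is D G (4); add D.
Vertex order: E, C, A, F, B, G, H, D. The 4th vertex is F.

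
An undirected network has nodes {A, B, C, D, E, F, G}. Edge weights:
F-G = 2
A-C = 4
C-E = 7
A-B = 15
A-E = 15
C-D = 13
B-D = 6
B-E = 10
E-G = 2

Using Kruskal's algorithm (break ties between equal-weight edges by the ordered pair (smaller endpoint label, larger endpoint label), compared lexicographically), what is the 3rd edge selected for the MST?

A-C

Kruskal's algorithm — process edges by increasing weight (ties by edge label):
E-G (2): add. Components now {A} {B} {C} {D} {E,G} {F}
F-G (2): add. Components now {A} {B} {C} {D} {E,F,G}
A-C (4): add. Components now {A,C} {B} {D} {E,F,G}
B-D (6): add. Components now {A,C} {B,D} {E,F,G}
C-E (7): add. Components now {A,C,E,F,G} {B,D}
B-E (10): add. Components now {A,B,C,D,E,F,G}
The 3rd edge added is A-C.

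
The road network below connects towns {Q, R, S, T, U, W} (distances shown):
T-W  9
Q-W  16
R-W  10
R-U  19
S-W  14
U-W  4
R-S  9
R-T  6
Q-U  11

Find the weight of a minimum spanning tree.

Prim, starting at T.
Step 1: cheapest edge leaving the tree is R-T (6); add R.
Step 2: cheapest edge leaving the tree is R-S (9); add S.
Step 3: cheapest edge leaving the tree is T-W (9); add W.
Step 4: cheapest edge leaving the tree is U-W (4); add U.
Step 5: cheapest edge leaving the tree is Q-U (11); add Q.
MST edges: R-T, R-S, T-W, U-W, Q-U; total weight 6+9+9+4+11 = 39.

39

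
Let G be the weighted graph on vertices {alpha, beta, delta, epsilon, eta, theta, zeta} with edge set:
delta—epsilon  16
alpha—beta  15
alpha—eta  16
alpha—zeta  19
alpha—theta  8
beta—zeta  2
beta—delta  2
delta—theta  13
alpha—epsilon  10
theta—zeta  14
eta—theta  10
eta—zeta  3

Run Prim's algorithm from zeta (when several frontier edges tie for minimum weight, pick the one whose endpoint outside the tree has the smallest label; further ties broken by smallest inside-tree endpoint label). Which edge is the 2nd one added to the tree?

Prim's algorithm from zeta:
Step 1: frontier [beta—zeta 2, eta—zeta 3, theta—zeta 14, alpha—zeta 19] → take beta—zeta (2); add beta.
Step 2: frontier [beta—delta 2, alpha—beta 15, eta—zeta 3, theta—zeta 14, alpha—zeta 19] → take beta—delta (2); add delta.
Step 3: frontier [alpha—beta 15, delta—theta 13, delta—epsilon 16, eta—zeta 3, theta—zeta 14, alpha—zeta 19] → take eta—zeta (3); add eta.
Step 4: frontier [alpha—beta 15, delta—theta 13, delta—epsilon 16, eta—theta 10, alpha—eta 16, theta—zeta 14, alpha—zeta 19] → take eta—theta (10); add theta.
Step 5: frontier [alpha—beta 15, delta—epsilon 16, alpha—eta 16, alpha—theta 8, alpha—zeta 19] → take alpha—theta (8); add alpha.
Step 6: frontier [alpha—epsilon 10, delta—epsilon 16] → take alpha—epsilon (10); add epsilon.
The 2nd edge added is beta—delta.

beta-delta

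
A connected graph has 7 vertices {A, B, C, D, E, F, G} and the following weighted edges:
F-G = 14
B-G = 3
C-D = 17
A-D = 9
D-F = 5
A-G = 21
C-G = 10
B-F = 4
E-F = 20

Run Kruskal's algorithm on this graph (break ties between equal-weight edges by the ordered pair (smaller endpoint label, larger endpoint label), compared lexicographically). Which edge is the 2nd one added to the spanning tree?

Kruskal's algorithm — process edges by increasing weight (ties by edge label):
B-G (3): add — endpoints in different components.
B-F (4): add — endpoints in different components.
D-F (5): add — endpoints in different components.
A-D (9): add — endpoints in different components.
C-G (10): add — endpoints in different components.
F-G (14): skip — F and G already connected.
C-D (17): skip — C and D already connected.
E-F (20): add — endpoints in different components.
The 2nd edge added is B-F.

B-F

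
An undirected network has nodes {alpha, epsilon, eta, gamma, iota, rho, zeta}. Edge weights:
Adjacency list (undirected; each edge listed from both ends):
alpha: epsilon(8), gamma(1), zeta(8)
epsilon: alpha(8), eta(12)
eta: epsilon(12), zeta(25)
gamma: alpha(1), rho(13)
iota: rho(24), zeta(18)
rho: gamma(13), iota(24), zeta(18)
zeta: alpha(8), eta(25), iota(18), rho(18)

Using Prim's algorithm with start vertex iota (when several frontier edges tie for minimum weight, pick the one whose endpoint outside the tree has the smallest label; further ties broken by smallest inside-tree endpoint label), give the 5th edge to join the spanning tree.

epsilon-eta

Prim, starting at iota.
Step 1: cheapest edge leaving the tree is iota-zeta (18); add zeta.
Step 2: cheapest edge leaving the tree is alpha-zeta (8); add alpha.
Step 3: cheapest edge leaving the tree is alpha-gamma (1); add gamma.
Step 4: cheapest edge leaving the tree is alpha-epsilon (8); add epsilon.
Step 5: cheapest edge leaving the tree is epsilon-eta (12); add eta.
Step 6: cheapest edge leaving the tree is gamma-rho (13); add rho.
The 5th edge added is epsilon-eta.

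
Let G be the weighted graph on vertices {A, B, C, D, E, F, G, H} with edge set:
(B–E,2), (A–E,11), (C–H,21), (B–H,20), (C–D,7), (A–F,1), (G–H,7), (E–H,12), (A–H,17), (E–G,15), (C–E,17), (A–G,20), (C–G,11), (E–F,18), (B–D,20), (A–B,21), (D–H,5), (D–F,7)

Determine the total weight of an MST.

40

Prim's algorithm from H:
Step 1: cheapest edge leaving the tree is D–H (5); add D.
Step 2: cheapest edge leaving the tree is C–D (7); add C.
Step 3: cheapest edge leaving the tree is D–F (7); add F.
Step 4: cheapest edge leaving the tree is A–F (1); add A.
Step 5: cheapest edge leaving the tree is G–H (7); add G.
Step 6: cheapest edge leaving the tree is A–E (11); add E.
Step 7: cheapest edge leaving the tree is B–E (2); add B.
MST edges: D–H, C–D, D–F, A–F, G–H, A–E, B–E; total weight 5+7+7+1+7+11+2 = 40.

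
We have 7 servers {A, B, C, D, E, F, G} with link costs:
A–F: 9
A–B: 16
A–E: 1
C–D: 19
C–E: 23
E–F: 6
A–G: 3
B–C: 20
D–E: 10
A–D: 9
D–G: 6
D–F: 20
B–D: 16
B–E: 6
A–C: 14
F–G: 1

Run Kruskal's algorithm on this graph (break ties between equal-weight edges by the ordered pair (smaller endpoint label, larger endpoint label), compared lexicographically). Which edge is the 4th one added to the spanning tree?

B-E

Kruskal: consider edges lightest-first.
A–E (1): add — endpoints in different components.
F–G (1): add — endpoints in different components.
A–G (3): add — endpoints in different components.
B–E (6): add — endpoints in different components.
D–G (6): add — endpoints in different components.
E–F (6): skip — E and F already connected.
A–D (9): skip — A and D already connected.
A–F (9): skip — A and F already connected.
D–E (10): skip — D and E already connected.
A–C (14): add — endpoints in different components.
The 4th edge added is B–E.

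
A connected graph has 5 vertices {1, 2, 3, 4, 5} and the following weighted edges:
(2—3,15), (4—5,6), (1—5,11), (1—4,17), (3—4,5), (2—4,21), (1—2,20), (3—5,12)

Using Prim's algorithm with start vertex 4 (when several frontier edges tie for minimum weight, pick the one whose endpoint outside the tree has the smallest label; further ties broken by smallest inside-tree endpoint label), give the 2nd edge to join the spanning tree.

Prim's algorithm from 4:
Step 1: cheapest edge leaving the tree is 3—4 (5); add 3.
Step 2: cheapest edge leaving the tree is 4—5 (6); add 5.
Step 3: cheapest edge leaving the tree is 1—5 (11); add 1.
Step 4: cheapest edge leaving the tree is 2—3 (15); add 2.
The 2nd edge added is 4—5.

4-5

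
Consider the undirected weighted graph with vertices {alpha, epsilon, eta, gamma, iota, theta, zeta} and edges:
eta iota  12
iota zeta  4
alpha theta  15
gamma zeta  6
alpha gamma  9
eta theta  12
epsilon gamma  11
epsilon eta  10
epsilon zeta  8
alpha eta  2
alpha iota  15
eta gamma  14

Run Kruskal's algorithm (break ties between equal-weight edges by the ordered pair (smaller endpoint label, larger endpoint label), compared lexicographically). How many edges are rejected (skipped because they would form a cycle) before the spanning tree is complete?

3

Kruskal's algorithm — process edges by increasing weight (ties by edge label):
alpha eta (2): add. Components now {theta} {zeta} {iota} {alpha,eta} {gamma} {epsilon}
iota zeta (4): add. Components now {theta} {iota,zeta} {alpha,eta} {gamma} {epsilon}
gamma zeta (6): add. Components now {theta} {gamma,iota,zeta} {alpha,eta} {epsilon}
epsilon zeta (8): add. Components now {theta} {epsilon,gamma,iota,zeta} {alpha,eta}
alpha gamma (9): add. Components now {theta} {alpha,epsilon,eta,gamma,iota,zeta}
epsilon eta (10): skip — eta and epsilon already connected.
epsilon gamma (11): skip — gamma and epsilon already connected.
eta iota (12): skip — iota and eta already connected.
eta theta (12): add. Components now {alpha,epsilon,eta,gamma,iota,theta,zeta}
Edges rejected before the tree was complete: 3.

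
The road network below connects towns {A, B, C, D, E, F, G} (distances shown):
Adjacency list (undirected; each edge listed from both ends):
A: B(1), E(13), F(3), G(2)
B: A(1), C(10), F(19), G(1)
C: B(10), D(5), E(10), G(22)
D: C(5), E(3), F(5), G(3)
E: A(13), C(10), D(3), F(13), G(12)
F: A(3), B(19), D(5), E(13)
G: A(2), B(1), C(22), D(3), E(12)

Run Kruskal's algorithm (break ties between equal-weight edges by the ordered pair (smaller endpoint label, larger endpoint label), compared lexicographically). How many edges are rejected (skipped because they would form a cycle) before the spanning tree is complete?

1

Kruskal: consider edges lightest-first.
A B (1): add — endpoints in different components.
B G (1): add — endpoints in different components.
A G (2): skip — A and G already connected.
A F (3): add — endpoints in different components.
D E (3): add — endpoints in different components.
D G (3): add — endpoints in different components.
C D (5): add — endpoints in different components.
Edges rejected before the tree was complete: 1.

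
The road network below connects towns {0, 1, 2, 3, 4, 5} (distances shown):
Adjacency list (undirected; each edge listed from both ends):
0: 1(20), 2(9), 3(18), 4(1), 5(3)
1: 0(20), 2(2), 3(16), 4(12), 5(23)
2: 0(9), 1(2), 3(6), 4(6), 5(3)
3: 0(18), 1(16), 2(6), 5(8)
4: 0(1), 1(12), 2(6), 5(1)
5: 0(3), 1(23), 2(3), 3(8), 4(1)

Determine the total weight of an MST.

Grow the tree from 3 using Prim:
Step 1: frontier [2—3 6, 3—5 8, 1—3 16, 0—3 18] → take 2—3 (6); add 2.
Step 2: frontier [1—2 2, 2—5 3, 2—4 6, 0—2 9, 3—5 8, 1—3 16, 0—3 18] → take 1—2 (2); add 1.
Step 3: frontier [1—4 12, 0—1 20, 1—5 23, 2—5 3, 2—4 6, 0—2 9, 3—5 8, 0—3 18] → take 2—5 (3); add 5.
Step 4: frontier [1—4 12, 0—1 20, 2—4 6, 0—2 9, 0—3 18, 4—5 1, 0—5 3] → take 4—5 (1); add 4.
Step 5: frontier [0—1 20, 0—2 9, 0—3 18, 0—4 1, 0—5 3] → take 0—4 (1); add 0.
MST edges: 2—3, 1—2, 2—5, 4—5, 0—4; total weight 6+2+3+1+1 = 13.

13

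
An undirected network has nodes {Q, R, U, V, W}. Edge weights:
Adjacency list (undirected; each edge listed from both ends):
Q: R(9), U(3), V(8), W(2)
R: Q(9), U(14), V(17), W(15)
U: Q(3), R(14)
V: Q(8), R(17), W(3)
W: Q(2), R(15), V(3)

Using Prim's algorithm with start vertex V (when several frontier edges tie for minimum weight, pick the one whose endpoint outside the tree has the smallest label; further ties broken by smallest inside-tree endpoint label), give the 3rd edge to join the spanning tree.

Q-U

Grow the tree from V using Prim:
Step 1: cheapest edge leaving the tree is V—W (3); add W.
Step 2: cheapest edge leaving the tree is Q—W (2); add Q.
Step 3: cheapest edge leaving the tree is Q—U (3); add U.
Step 4: cheapest edge leaving the tree is Q—R (9); add R.
The 3rd edge added is Q—U.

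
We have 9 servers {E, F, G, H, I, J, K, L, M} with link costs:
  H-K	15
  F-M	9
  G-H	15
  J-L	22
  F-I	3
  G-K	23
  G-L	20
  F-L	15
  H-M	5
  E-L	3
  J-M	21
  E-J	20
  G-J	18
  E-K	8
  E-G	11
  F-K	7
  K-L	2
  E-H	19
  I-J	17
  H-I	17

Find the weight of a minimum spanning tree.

57

Grow the tree from K using Prim:
Step 1: cheapest edge leaving the tree is K-L (2); add L.
Step 2: cheapest edge leaving the tree is E-L (3); add E.
Step 3: cheapest edge leaving the tree is F-K (7); add F.
Step 4: cheapest edge leaving the tree is F-I (3); add I.
Step 5: cheapest edge leaving the tree is F-M (9); add M.
Step 6: cheapest edge leaving the tree is H-M (5); add H.
Step 7: cheapest edge leaving the tree is E-G (11); add G.
Step 8: cheapest edge leaving the tree is I-J (17); add J.
MST edges: K-L, E-L, F-K, F-I, F-M, H-M, E-G, I-J; total weight 2+3+7+3+9+5+11+17 = 57.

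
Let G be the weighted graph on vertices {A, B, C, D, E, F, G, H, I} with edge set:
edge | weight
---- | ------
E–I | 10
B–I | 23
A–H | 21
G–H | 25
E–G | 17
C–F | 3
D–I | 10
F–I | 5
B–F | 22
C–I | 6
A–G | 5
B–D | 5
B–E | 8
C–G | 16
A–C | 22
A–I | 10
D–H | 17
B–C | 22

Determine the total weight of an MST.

Grow the tree from H using Prim:
Step 1: cheapest edge leaving the tree is D–H (17); add D.
Step 2: cheapest edge leaving the tree is B–D (5); add B.
Step 3: cheapest edge leaving the tree is B–E (8); add E.
Step 4: cheapest edge leaving the tree is D–I (10); add I.
Step 5: cheapest edge leaving the tree is F–I (5); add F.
Step 6: cheapest edge leaving the tree is C–F (3); add C.
Step 7: cheapest edge leaving the tree is A–I (10); add A.
Step 8: cheapest edge leaving the tree is A–G (5); add G.
MST edges: D–H, B–D, B–E, D–I, F–I, C–F, A–I, A–G; total weight 17+5+8+10+5+3+10+5 = 63.

63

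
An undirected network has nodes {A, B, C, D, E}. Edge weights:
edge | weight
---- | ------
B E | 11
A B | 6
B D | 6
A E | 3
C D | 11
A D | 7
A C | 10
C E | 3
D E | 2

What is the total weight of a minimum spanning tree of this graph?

14

Prim, starting at A.
Step 1: frontier [A E 3, A B 6, A D 7, A C 10] → take A E (3); add E.
Step 2: frontier [A B 6, A D 7, A C 10, D E 2, C E 3, B E 11] → take D E (2); add D.
Step 3: frontier [A B 6, A C 10, B D 6, C D 11, C E 3, B E 11] → take C E (3); add C.
Step 4: frontier [A B 6, B D 6, B E 11] → take A B (6); add B.
MST edges: A E, D E, C E, A B; total weight 3+2+3+6 = 14.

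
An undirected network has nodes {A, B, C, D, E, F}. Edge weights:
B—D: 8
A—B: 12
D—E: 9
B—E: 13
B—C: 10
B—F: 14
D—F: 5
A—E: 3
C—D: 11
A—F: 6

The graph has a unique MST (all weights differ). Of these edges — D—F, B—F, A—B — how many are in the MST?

Sort edges by weight, then run Kruskal:
A—E (3): add. Components now {A,E} {B} {C} {D} {F}
D—F (5): add. Components now {A,E} {B} {C} {D,F}
A—F (6): add. Components now {A,D,E,F} {B} {C}
B—D (8): add. Components now {A,B,D,E,F} {C}
D—E (9): skip — D and E already connected.
B—C (10): add. Components now {A,B,C,D,E,F}
MST edge set: {A—E, D—F, A—F, B—D, B—C}.
Of the listed edges, {D—F} are in the MST → 1.

1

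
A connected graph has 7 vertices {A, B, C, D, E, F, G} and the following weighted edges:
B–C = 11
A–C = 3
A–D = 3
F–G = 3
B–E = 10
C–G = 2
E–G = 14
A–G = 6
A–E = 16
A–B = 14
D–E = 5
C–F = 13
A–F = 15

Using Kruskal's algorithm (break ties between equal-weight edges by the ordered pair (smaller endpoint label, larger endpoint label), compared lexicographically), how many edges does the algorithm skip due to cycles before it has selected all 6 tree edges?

Kruskal's algorithm — process edges by increasing weight (ties by edge label):
C–G (2): add. Components now {A} {B} {C,G} {D} {E} {F}
A–C (3): add. Components now {A,C,G} {B} {D} {E} {F}
A–D (3): add. Components now {A,C,D,G} {B} {E} {F}
F–G (3): add. Components now {A,C,D,F,G} {B} {E}
D–E (5): add. Components now {A,C,D,E,F,G} {B}
A–G (6): skip — A and G already connected.
B–E (10): add. Components now {A,B,C,D,E,F,G}
Edges rejected before the tree was complete: 1.

1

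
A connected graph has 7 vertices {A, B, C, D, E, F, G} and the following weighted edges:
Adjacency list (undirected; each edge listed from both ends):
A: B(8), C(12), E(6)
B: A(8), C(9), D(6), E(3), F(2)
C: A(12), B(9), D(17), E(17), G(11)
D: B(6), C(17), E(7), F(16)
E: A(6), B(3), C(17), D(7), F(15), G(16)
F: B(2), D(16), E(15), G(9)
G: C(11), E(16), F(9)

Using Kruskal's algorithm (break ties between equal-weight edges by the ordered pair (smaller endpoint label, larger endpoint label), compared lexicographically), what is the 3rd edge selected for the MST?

A-E

Sort edges by weight, then run Kruskal:
B—F (2): add — endpoints in different components.
B—E (3): add — endpoints in different components.
A—E (6): add — endpoints in different components.
B—D (6): add — endpoints in different components.
D—E (7): skip — D and E already connected.
A—B (8): skip — A and B already connected.
B—C (9): add — endpoints in different components.
F—G (9): add — endpoints in different components.
The 3rd edge added is A—E.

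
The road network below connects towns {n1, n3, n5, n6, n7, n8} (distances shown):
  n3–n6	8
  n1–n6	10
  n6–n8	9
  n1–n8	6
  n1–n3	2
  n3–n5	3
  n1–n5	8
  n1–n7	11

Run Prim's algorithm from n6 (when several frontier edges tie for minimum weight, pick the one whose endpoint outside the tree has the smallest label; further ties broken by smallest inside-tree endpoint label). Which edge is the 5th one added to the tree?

n1-n7

Prim's algorithm from n6:
Step 1: frontier [n3–n6 8, n6–n8 9, n1–n6 10] → take n3–n6 (8); add n3.
Step 2: frontier [n1–n3 2, n3–n5 3, n6–n8 9, n1–n6 10] → take n1–n3 (2); add n1.
Step 3: frontier [n1–n8 6, n1–n5 8, n1–n7 11, n3–n5 3, n6–n8 9] → take n3–n5 (3); add n5.
Step 4: frontier [n1–n8 6, n1–n7 11, n6–n8 9] → take n1–n8 (6); add n8.
Step 5: frontier [n1–n7 11] → take n1–n7 (11); add n7.
The 5th edge added is n1–n7.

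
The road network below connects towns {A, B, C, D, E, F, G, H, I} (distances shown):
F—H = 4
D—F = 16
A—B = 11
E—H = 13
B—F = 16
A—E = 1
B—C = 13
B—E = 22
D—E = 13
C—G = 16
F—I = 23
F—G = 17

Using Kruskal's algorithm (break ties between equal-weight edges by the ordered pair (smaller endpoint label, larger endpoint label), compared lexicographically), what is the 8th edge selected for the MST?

F-I

Sort edges by weight, then run Kruskal:
A—E (1): add — endpoints in different components.
F—H (4): add — endpoints in different components.
A—B (11): add — endpoints in different components.
B—C (13): add — endpoints in different components.
D—E (13): add — endpoints in different components.
E—H (13): add — endpoints in different components.
B—F (16): skip — B and F already connected.
C—G (16): add — endpoints in different components.
D—F (16): skip — D and F already connected.
F—G (17): skip — F and G already connected.
B—E (22): skip — B and E already connected.
F—I (23): add — endpoints in different components.
The 8th edge added is F—I.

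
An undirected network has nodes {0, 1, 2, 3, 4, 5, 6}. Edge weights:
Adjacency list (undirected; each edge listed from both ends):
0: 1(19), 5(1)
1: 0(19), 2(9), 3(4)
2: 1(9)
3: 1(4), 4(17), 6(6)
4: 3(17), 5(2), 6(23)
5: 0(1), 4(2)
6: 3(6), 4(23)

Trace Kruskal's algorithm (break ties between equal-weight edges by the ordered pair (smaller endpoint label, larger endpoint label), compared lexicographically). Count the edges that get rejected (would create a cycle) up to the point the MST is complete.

0

Kruskal's algorithm — process edges by increasing weight (ties by edge label):
0 5 (1): add. Components now {0,5} {1} {2} {3} {4} {6}
4 5 (2): add. Components now {0,4,5} {1} {2} {3} {6}
1 3 (4): add. Components now {0,4,5} {1,3} {2} {6}
3 6 (6): add. Components now {0,4,5} {1,3,6} {2}
1 2 (9): add. Components now {0,4,5} {1,2,3,6}
3 4 (17): add. Components now {0,1,2,3,4,5,6}
Edges rejected before the tree was complete: 0.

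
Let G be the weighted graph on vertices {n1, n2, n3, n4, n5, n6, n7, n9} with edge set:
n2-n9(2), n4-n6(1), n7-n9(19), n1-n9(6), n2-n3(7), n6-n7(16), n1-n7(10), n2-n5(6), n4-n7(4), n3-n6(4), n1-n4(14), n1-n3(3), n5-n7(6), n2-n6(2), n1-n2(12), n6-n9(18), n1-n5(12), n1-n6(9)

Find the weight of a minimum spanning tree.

Kruskal's algorithm — process edges by increasing weight (ties by edge label):
n4-n6 (1): add — endpoints in different components.
n2-n6 (2): add — endpoints in different components.
n2-n9 (2): add — endpoints in different components.
n1-n3 (3): add — endpoints in different components.
n3-n6 (4): add — endpoints in different components.
n4-n7 (4): add — endpoints in different components.
n1-n9 (6): skip — n1 and n9 already connected.
n2-n5 (6): add — endpoints in different components.
MST edges: n4-n6, n2-n6, n2-n9, n1-n3, n3-n6, n4-n7, n2-n5; total weight 1+2+2+3+4+4+6 = 22.

22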